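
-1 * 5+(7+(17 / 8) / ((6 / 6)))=33 / 8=4.12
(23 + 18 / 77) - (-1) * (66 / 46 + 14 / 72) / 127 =188227957 / 8097012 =23.25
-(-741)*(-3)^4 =60021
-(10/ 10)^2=-1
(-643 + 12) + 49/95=-59896/95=-630.48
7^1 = 7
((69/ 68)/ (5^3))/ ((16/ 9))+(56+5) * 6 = 49776621/ 136000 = 366.00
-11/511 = -0.02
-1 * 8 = -8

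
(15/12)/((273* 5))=1/1092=0.00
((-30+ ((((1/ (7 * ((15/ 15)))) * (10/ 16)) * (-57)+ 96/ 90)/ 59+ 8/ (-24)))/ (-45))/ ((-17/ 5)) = -167411/ 842520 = -0.20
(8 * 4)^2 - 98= 926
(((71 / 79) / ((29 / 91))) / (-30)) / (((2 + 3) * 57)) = -6461 / 19588050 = -0.00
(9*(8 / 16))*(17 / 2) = 153 / 4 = 38.25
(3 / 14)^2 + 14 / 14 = 205 / 196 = 1.05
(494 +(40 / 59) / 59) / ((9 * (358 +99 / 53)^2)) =1610169362 / 3798947532747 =0.00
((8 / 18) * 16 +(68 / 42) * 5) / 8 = 479 / 252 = 1.90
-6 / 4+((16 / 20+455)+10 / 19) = 86417 / 190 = 454.83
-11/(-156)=11/156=0.07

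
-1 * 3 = -3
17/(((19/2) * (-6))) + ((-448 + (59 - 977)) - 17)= -78848/57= -1383.30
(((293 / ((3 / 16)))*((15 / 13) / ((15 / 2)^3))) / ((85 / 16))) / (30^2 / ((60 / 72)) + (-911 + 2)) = 600064 / 127544625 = 0.00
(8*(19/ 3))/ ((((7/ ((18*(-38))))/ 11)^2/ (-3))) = -8604807552/ 49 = -175608317.39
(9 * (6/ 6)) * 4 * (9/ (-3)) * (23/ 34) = -1242/ 17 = -73.06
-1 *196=-196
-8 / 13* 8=-64 / 13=-4.92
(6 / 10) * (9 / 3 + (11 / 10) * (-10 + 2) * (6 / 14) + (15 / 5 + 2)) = 444 / 175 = 2.54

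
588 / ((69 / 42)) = 8232 / 23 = 357.91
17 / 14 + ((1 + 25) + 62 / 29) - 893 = -350641 / 406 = -863.65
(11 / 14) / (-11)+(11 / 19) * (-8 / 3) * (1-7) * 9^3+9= 1798631 / 266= 6761.77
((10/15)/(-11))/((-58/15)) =5/319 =0.02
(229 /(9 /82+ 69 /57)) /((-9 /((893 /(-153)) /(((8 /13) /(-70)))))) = -72482939165 /5664978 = -12794.92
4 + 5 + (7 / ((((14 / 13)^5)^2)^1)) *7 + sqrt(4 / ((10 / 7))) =sqrt(70) / 5 + 190986897865 / 5903156224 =34.03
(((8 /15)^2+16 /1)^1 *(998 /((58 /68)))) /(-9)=-124326848 /58725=-2117.10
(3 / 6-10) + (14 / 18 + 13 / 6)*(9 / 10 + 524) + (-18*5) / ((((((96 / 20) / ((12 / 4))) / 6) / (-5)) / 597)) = 181615237 / 180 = 1008973.54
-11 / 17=-0.65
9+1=10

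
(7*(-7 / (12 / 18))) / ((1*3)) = -49 / 2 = -24.50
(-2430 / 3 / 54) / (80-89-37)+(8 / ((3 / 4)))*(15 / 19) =7645 / 874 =8.75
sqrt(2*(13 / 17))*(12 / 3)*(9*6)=267.13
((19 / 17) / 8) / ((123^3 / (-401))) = -7619 / 253077912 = -0.00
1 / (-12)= -1 / 12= -0.08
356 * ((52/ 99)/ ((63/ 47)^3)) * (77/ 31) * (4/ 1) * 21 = 7687885504/ 474579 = 16199.38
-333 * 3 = -999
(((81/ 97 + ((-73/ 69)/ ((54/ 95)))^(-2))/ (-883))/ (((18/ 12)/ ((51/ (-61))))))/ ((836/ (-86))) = -3832114426407/ 52517191116340775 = -0.00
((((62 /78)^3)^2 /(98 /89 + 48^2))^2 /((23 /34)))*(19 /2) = 2015221842055680158172563 /11985691590340855579381251521628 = 0.00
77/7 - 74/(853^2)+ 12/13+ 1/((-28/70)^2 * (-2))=665754539/75671336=8.80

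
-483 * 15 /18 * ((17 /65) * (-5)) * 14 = 95795 /13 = 7368.85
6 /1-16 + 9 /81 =-89 /9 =-9.89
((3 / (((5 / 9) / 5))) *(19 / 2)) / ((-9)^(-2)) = 41553 / 2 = 20776.50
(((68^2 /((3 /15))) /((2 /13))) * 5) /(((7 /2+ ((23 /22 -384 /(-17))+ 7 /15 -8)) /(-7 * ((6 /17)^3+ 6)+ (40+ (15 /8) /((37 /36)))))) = -37699876500 /2034223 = -18532.81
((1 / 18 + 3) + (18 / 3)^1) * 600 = 16300 / 3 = 5433.33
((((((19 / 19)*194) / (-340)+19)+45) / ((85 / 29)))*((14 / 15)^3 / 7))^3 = 230240130841555109229248 / 14498894367279052734375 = 15.88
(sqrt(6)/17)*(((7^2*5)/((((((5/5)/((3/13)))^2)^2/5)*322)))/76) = 14175*sqrt(6)/1697437352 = 0.00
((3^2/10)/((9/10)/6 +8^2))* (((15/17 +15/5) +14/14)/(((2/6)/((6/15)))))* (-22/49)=-197208/5343695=-0.04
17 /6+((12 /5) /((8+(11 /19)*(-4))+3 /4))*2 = 17503 /4890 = 3.58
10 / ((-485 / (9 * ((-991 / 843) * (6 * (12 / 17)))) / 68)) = 1712448 / 27257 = 62.83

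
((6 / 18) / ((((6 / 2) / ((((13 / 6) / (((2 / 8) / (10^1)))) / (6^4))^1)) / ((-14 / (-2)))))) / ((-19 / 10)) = -2275 / 83106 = -0.03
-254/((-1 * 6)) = 127/3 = 42.33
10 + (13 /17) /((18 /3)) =1033 /102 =10.13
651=651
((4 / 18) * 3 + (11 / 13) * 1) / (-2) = -59 / 78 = -0.76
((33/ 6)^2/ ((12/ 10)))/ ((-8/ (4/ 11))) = -55/ 48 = -1.15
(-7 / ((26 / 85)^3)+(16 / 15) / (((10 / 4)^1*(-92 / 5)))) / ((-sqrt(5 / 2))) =1483252483*sqrt(10) / 30318600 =154.71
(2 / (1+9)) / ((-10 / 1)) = -1 / 50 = -0.02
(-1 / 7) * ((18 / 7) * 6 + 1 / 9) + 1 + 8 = 2990 / 441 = 6.78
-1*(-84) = 84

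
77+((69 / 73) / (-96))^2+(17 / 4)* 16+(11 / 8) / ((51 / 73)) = 40901508835 / 278301696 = 146.97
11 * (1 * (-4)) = -44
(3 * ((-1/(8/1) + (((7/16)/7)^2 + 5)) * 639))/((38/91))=217884303/9728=22397.65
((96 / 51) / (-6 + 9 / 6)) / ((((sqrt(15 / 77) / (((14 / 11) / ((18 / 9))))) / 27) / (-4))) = 65.14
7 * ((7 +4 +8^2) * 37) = 19425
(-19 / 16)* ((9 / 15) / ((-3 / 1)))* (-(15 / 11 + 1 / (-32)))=-8911 / 28160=-0.32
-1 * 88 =-88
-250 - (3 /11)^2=-30259 /121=-250.07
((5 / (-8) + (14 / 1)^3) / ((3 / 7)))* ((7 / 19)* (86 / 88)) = 46242329 / 20064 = 2304.74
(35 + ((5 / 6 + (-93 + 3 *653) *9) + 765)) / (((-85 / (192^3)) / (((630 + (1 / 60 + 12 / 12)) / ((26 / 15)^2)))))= -884060926304256 / 2873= -307713514202.66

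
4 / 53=0.08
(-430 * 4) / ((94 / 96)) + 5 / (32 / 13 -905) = -968679535 / 551451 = -1756.60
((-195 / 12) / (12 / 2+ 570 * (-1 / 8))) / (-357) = -65 / 93177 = -0.00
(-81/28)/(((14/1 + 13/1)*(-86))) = 3/2408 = 0.00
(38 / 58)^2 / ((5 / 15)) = 1083 / 841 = 1.29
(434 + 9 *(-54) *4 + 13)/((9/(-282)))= 46906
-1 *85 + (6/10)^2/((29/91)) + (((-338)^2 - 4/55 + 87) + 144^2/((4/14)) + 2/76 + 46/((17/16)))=962707546209/5151850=186866.38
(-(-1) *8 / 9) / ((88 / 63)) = 7 / 11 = 0.64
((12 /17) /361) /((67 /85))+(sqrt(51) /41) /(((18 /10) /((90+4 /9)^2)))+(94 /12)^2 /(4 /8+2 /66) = 587732513 /5079270+3312980 * sqrt(51) /29889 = 907.29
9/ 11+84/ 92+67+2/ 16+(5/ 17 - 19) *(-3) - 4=4162469/ 34408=120.97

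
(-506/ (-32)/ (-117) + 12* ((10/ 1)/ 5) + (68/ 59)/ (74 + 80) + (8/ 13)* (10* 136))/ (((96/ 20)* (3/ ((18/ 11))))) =36603155665/ 374197824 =97.82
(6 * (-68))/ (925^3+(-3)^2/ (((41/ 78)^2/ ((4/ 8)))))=-685848/ 1330432730503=-0.00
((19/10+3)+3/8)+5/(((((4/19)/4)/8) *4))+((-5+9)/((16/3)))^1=7841/40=196.02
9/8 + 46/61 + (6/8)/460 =211093/112240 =1.88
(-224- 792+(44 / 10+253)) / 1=-3793 / 5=-758.60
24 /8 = 3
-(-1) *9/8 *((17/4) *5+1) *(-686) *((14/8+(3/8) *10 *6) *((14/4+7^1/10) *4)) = -559651491/80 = -6995643.64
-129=-129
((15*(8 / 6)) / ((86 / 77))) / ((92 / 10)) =1925 / 989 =1.95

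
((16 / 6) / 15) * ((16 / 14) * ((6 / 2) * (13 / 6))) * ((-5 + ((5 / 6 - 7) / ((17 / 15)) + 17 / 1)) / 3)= 2.89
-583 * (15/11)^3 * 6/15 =-71550/121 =-591.32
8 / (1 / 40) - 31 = 289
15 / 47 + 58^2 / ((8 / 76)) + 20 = 1502981 / 47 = 31978.32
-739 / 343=-2.15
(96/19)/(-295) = -96/5605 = -0.02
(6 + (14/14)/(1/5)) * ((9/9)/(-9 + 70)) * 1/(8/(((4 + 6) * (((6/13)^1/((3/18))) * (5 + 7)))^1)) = 5940/793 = 7.49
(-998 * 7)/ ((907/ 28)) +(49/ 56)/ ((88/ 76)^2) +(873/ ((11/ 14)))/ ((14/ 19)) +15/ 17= 77241684837/ 59702368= 1293.78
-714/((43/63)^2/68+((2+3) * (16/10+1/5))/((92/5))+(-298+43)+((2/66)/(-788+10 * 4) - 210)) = 536292137304/348893381917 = 1.54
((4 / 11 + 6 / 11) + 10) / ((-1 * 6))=-20 / 11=-1.82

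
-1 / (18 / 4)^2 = -4 / 81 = -0.05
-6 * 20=-120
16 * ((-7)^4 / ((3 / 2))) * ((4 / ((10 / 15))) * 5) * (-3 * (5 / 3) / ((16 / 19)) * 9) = -41057100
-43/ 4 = -10.75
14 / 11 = 1.27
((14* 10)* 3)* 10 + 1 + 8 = 4209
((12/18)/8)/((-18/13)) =-13/216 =-0.06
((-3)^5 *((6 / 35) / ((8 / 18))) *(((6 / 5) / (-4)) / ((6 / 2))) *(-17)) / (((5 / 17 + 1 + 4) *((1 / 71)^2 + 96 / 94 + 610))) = -49916017287 / 1013372395000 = -0.05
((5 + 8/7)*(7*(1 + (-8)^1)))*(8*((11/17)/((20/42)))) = -278124/85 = -3272.05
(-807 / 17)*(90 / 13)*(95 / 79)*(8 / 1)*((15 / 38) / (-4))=5447250 / 17459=312.00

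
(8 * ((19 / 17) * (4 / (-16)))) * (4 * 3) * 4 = -107.29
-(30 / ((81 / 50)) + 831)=-22937 / 27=-849.52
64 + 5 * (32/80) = 66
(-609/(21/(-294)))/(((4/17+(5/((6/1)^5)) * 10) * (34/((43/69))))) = 237568464/367471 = 646.50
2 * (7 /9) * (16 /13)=224 /117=1.91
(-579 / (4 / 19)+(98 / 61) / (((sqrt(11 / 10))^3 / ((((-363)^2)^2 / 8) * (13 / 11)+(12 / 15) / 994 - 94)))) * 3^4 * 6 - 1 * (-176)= -2672891 / 2+86737691244769551 * sqrt(110) / 524051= 1735922419970.67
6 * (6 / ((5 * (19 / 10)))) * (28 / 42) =48 / 19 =2.53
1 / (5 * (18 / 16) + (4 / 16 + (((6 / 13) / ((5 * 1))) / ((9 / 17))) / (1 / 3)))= 520 / 3327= 0.16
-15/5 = -3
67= 67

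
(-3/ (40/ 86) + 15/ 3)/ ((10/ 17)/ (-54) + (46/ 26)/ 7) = -1211301/ 202040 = -6.00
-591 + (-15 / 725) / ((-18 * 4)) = -2056679 / 3480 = -591.00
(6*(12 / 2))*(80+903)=35388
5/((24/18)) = 15/4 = 3.75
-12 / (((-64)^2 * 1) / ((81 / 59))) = -0.00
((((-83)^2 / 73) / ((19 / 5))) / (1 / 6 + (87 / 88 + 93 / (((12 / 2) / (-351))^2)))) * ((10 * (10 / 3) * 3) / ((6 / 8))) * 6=0.06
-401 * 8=-3208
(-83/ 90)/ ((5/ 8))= -332/ 225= -1.48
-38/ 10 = -19/ 5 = -3.80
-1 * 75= -75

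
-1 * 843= -843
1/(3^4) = 1/81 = 0.01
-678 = -678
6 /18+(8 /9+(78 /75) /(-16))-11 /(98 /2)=82267 /88200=0.93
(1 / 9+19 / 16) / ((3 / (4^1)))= 187 / 108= 1.73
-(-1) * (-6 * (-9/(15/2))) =36/5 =7.20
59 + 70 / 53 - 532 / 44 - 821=-450525 / 583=-772.77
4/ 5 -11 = -51/ 5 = -10.20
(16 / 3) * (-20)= -106.67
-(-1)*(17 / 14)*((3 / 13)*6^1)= 153 / 91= 1.68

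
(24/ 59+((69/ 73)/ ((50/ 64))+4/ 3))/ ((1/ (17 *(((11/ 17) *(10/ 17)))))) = 20964152/ 1098285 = 19.09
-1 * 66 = -66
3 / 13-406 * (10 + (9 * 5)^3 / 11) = -481538297 / 143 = -3367400.68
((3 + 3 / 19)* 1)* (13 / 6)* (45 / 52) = 5.92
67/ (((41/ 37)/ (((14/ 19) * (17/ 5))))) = 590002/ 3895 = 151.48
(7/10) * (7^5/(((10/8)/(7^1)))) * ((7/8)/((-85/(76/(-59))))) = 109531219/125375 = 873.63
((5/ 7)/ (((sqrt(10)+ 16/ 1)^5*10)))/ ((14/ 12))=45818/ 459833261769 - 88345*sqrt(10)/ 3678666094152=0.00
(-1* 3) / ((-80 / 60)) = 2.25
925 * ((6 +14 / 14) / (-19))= -340.79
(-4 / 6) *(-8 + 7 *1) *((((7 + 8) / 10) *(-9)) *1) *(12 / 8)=-27 / 2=-13.50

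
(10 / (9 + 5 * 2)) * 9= 90 / 19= 4.74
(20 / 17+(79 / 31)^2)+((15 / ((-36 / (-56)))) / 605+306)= 313.71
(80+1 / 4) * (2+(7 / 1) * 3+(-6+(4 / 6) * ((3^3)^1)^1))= 11235 / 4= 2808.75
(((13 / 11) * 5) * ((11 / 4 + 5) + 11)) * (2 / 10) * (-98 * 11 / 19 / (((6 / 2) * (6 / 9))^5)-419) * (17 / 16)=-2120191125 / 214016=-9906.69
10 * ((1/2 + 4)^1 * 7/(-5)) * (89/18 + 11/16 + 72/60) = -34433/80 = -430.41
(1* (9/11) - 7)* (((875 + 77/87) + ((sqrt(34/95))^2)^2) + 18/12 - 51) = -44129107246/8636925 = -5109.35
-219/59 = -3.71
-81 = -81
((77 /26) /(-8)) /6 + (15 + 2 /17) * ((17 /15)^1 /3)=105757 /18720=5.65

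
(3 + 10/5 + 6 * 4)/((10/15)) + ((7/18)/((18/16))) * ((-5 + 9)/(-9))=63199/1458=43.35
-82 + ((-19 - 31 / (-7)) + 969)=872.43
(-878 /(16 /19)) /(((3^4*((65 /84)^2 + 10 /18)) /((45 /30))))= -408709 /24435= -16.73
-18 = -18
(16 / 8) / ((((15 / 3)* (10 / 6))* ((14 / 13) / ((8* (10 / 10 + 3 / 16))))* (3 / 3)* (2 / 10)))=741 / 70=10.59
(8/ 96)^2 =1/ 144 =0.01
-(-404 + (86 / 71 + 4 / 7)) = 199902 / 497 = 402.22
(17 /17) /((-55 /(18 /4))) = -9 /110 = -0.08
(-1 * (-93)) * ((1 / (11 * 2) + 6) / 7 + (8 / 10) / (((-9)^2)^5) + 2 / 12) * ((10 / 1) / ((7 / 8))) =98001886919264 / 89494132959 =1095.06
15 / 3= 5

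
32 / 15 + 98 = 1502 / 15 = 100.13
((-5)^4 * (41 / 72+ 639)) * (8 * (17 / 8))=489270625 / 72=6795425.35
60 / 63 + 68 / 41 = 2248 / 861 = 2.61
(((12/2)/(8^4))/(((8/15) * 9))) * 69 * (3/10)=0.01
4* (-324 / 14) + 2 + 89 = -11 / 7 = -1.57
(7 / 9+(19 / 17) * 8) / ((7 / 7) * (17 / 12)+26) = 5948 / 16779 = 0.35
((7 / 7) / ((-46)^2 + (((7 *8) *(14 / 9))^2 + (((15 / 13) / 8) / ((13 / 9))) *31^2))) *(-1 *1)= -109512 / 1073250839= -0.00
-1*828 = -828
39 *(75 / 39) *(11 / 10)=165 / 2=82.50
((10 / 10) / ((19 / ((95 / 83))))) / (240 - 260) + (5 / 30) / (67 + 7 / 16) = -7 / 12948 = -0.00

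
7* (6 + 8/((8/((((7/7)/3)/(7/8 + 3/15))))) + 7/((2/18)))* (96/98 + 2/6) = 1725613/2709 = 636.99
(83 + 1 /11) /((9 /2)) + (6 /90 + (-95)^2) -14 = 4469618 /495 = 9029.53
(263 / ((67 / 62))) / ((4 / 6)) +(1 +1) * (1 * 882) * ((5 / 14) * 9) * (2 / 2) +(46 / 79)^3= 199366348123 / 33033613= 6035.26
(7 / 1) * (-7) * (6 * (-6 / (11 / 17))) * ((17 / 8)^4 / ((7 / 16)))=89450991 / 704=127061.07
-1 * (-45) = 45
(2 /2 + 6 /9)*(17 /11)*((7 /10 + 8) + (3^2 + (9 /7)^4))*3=8339979 /52822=157.89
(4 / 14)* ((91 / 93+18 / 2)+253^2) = 11907530 / 651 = 18291.14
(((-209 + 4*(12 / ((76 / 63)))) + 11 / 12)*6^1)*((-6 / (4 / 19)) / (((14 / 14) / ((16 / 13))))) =460452 / 13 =35419.38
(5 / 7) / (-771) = -5 / 5397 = -0.00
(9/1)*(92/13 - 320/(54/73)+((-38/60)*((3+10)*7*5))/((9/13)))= -196971/26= -7575.81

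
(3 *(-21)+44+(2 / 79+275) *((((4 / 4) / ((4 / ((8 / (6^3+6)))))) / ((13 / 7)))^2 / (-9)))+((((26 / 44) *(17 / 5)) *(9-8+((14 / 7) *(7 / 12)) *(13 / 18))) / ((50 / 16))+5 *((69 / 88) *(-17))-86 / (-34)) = -22683508428252667 / 276849580293000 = -81.93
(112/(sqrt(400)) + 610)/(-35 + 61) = 1539/65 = 23.68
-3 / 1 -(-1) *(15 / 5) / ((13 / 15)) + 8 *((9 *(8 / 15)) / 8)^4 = 12174 / 8125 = 1.50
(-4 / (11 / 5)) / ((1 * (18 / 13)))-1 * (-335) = 33035 / 99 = 333.69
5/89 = 0.06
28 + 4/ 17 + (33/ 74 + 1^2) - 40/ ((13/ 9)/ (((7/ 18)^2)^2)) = 173155279/ 5961033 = 29.05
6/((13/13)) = 6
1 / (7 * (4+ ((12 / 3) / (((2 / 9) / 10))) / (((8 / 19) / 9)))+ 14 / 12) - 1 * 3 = -242652 / 80885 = -3.00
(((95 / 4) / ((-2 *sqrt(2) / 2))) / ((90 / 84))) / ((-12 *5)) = 133 *sqrt(2) / 720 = 0.26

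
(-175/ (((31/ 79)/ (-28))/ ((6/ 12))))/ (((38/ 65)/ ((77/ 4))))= 484358875/ 2356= 205585.26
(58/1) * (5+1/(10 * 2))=2929/10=292.90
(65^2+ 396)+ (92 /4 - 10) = 4634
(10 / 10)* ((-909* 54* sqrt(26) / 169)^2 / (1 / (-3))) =-14456612376 / 2197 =-6580160.39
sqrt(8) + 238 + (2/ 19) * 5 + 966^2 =2 * sqrt(2) + 17734496/ 19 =933397.35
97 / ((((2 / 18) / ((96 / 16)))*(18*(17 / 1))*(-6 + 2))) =-291 / 68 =-4.28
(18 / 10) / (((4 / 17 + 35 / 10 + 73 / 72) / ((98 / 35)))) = 154224 / 145325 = 1.06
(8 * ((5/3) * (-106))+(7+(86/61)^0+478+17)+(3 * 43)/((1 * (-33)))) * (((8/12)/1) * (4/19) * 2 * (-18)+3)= 392210/209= 1876.60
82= 82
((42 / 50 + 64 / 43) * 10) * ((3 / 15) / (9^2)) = 5006 / 87075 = 0.06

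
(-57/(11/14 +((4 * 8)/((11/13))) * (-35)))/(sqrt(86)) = 4389 * sqrt(86)/8759917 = 0.00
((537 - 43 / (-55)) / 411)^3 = 25876552408552 / 11550839095125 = 2.24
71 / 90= 0.79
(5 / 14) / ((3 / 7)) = 5 / 6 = 0.83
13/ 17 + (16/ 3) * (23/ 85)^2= 25039/ 21675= 1.16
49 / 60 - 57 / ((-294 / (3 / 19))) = 2491 / 2940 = 0.85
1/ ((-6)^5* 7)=-1/ 54432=-0.00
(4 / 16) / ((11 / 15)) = 15 / 44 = 0.34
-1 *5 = -5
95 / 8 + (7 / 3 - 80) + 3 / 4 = -1561 / 24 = -65.04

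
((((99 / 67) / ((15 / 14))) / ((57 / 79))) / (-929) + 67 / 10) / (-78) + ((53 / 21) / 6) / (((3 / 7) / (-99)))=-97.25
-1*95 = -95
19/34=0.56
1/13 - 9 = -116/13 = -8.92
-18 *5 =-90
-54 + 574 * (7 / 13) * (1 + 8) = 35460 / 13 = 2727.69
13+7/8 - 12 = 15/8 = 1.88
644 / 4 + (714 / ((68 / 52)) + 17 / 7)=4966 / 7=709.43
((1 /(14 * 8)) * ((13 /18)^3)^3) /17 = 10604499373 /377676088860672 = 0.00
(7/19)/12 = 7/228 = 0.03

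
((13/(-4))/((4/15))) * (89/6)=-5785/32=-180.78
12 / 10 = 1.20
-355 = -355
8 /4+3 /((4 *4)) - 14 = -189 /16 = -11.81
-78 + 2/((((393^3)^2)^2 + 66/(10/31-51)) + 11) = -78.00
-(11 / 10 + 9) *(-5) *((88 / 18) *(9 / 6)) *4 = 4444 / 3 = 1481.33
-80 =-80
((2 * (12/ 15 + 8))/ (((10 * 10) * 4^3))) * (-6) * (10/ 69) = -11/ 4600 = -0.00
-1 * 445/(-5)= 89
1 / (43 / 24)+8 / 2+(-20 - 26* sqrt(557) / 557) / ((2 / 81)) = -34634 / 43 - 1053* sqrt(557) / 557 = -850.06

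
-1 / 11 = -0.09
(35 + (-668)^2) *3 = 1338777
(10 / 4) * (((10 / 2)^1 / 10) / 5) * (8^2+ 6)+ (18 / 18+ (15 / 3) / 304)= 5629 / 304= 18.52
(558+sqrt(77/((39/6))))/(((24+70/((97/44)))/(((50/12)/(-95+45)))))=-9021/10816-97 *sqrt(2002)/843648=-0.84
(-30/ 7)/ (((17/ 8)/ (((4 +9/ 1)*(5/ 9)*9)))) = -15600/ 119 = -131.09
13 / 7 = 1.86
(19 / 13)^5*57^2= 8044845651 / 371293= 21667.11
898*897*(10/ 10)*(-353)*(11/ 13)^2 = -2646582906/ 13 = -203583300.46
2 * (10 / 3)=20 / 3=6.67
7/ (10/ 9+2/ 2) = 63/ 19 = 3.32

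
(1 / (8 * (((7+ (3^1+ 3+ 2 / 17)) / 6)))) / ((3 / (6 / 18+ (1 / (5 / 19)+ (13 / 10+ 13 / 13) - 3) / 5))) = 2431 / 133800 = 0.02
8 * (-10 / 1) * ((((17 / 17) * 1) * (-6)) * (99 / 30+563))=271824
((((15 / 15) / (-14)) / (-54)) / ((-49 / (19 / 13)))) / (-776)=19 / 373699872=0.00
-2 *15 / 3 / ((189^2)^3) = -10 / 45579633110361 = -0.00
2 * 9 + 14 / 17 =18.82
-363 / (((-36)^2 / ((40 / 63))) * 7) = -0.03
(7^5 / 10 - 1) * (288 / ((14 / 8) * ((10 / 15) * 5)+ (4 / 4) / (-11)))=159638688 / 1895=84242.05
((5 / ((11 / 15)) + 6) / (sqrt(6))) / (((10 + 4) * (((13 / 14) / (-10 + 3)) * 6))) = -329 * sqrt(6) / 1716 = -0.47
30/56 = 0.54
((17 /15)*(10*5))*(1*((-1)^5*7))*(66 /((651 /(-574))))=23083.44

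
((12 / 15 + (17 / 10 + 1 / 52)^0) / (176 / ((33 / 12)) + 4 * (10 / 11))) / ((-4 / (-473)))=3.15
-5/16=-0.31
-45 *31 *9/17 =-12555/17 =-738.53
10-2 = 8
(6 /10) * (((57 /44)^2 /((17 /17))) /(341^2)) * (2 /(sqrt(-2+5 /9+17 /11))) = 29241 * sqrt(110) /5628000400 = 0.00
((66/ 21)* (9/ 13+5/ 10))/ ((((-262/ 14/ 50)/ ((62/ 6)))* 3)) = -528550/ 15327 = -34.48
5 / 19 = 0.26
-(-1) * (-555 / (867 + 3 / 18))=-3330 / 5203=-0.64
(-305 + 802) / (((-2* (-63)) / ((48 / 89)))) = 568 / 267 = 2.13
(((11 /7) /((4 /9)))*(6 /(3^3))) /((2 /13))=143 /28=5.11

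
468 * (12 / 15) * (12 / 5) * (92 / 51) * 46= 31689216 / 425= 74562.86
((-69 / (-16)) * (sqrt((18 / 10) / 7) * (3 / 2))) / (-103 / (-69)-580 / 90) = -128547 * sqrt(35) / 1148000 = -0.66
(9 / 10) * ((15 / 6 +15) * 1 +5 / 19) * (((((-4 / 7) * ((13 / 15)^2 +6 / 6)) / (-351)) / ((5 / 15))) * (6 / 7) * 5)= 7092 / 12103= 0.59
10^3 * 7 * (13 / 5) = 18200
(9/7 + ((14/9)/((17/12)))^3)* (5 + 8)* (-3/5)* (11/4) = -346513453/6190380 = -55.98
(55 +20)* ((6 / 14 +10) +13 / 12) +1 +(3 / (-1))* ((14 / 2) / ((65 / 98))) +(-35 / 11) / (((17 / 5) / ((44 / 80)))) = 12874391 / 15470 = 832.22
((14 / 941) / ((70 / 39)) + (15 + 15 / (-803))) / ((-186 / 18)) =-169897401 / 117121565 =-1.45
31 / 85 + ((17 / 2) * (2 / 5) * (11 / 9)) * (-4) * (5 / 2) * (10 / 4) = -103.52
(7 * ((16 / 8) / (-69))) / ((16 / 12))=-7 / 46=-0.15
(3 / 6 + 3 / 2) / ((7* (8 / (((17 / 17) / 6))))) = 1 / 168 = 0.01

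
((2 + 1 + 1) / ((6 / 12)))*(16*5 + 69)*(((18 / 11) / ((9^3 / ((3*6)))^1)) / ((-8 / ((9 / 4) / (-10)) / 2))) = 149 / 55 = 2.71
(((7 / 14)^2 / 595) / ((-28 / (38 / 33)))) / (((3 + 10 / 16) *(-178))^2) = -38 / 915598251645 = -0.00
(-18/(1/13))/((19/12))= -2808/19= -147.79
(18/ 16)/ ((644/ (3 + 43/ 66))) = 723/ 113344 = 0.01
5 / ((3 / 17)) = 85 / 3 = 28.33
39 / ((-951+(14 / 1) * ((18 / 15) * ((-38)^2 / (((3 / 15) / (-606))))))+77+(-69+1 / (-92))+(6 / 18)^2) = -32292 / 60863232049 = -0.00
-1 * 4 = -4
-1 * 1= -1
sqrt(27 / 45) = sqrt(15) / 5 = 0.77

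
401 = 401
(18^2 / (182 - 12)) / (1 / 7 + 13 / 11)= 2079 / 1445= 1.44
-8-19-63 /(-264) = -2355 /88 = -26.76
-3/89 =-0.03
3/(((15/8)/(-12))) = -96/5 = -19.20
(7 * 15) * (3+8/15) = 371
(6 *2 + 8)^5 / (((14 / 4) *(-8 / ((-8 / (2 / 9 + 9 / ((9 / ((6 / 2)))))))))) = 57600000 / 203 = 283743.84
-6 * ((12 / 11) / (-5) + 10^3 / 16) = -20553 / 55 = -373.69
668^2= 446224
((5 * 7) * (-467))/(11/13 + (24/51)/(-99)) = -357612255/18409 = -19425.95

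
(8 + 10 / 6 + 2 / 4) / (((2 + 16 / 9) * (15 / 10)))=61 / 34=1.79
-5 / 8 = -0.62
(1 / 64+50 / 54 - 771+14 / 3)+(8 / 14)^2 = -64779605 / 84672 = -765.07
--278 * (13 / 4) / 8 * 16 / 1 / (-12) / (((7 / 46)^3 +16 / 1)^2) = -4280013622768 / 7279465448883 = -0.59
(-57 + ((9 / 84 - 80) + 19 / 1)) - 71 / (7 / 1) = -3585 / 28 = -128.04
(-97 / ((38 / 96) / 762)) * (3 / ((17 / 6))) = -197714.23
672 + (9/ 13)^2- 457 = 215.48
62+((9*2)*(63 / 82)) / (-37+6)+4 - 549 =-614460 / 1271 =-483.45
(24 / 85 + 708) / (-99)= -20068 / 2805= -7.15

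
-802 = -802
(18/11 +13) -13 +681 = 7509/11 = 682.64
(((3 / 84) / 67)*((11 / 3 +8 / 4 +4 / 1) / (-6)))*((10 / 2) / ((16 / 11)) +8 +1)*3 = -5771 / 180096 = -0.03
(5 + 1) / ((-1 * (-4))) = 3 / 2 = 1.50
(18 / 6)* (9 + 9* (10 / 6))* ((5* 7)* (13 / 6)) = 5460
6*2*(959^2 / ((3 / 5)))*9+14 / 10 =827712907 / 5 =165542581.40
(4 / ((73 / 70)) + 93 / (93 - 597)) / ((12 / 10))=223885 / 73584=3.04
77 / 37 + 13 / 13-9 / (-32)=3981 / 1184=3.36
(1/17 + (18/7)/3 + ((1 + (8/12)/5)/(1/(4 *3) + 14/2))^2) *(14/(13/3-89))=-210087/1349375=-0.16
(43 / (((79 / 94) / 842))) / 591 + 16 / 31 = 73.41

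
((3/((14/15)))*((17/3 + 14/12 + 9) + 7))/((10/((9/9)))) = 411/56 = 7.34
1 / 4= 0.25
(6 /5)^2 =36 /25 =1.44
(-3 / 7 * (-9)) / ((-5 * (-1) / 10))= 54 / 7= 7.71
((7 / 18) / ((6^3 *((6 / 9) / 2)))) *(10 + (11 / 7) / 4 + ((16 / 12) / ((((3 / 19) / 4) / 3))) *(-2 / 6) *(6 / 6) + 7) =-4129 / 46656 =-0.09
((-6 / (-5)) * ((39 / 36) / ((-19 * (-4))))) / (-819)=-1 / 47880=-0.00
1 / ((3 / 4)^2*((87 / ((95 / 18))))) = 760 / 7047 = 0.11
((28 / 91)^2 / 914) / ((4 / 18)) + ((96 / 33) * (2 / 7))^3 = 20262602740 / 35259413189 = 0.57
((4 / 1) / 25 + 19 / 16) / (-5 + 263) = 0.01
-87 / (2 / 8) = -348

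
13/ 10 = 1.30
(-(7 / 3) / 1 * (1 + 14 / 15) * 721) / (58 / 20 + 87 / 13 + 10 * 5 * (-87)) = 131222 / 175113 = 0.75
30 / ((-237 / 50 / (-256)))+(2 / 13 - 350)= 1304708 / 1027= 1270.41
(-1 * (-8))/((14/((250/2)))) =500/7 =71.43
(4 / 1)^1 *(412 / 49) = 1648 / 49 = 33.63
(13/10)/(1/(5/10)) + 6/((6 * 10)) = 3/4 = 0.75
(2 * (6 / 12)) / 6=1 / 6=0.17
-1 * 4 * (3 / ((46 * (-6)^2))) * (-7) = 0.05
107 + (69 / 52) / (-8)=44443 / 416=106.83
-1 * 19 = -19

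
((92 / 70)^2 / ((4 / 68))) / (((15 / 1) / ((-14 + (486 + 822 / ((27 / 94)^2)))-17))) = 91067758388 / 4465125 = 20395.34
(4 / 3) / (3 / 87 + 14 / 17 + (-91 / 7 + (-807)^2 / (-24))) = -15776 / 321209421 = -0.00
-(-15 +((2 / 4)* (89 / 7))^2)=-25.41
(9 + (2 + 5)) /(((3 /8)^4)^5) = 18446744073709551616 /3486784401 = 5290474532.47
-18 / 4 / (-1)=9 / 2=4.50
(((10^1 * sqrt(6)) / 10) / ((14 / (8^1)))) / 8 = sqrt(6) / 14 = 0.17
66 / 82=33 / 41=0.80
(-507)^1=-507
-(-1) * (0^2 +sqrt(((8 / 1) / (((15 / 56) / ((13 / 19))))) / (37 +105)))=4 * sqrt(3682770) / 20235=0.38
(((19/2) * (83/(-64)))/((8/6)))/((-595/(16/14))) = 4731/266560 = 0.02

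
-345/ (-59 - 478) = 115/ 179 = 0.64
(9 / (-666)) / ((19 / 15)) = -15 / 1406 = -0.01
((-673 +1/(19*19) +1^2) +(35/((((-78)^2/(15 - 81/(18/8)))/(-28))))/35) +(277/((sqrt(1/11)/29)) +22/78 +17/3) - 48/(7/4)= -888351388/1281189 +8033*sqrt(11)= 25949.07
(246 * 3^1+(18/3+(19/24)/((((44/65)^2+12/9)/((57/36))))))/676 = 1623421417/1473658368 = 1.10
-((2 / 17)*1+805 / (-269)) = 13147 / 4573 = 2.87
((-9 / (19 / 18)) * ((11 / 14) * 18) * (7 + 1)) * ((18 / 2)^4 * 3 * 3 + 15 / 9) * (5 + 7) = -90917240832 / 133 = -683588276.93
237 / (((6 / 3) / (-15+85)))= 8295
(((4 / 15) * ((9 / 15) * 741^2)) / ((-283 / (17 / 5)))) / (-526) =18668754 / 9303625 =2.01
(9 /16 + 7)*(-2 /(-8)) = 1.89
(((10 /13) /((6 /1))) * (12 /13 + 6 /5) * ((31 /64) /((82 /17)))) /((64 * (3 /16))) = 12121 /5321472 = 0.00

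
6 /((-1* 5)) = -1.20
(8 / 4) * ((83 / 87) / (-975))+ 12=1017734 / 84825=12.00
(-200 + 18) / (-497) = 26 / 71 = 0.37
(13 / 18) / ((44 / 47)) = 611 / 792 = 0.77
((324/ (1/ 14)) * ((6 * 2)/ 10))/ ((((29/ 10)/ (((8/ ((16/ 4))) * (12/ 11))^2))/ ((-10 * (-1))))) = 313528320/ 3509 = 89349.76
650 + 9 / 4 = 2609 / 4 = 652.25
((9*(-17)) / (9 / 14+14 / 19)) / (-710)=20349 / 130285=0.16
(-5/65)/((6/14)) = -0.18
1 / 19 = 0.05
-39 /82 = -0.48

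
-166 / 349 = -0.48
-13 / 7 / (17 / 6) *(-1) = 78 / 119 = 0.66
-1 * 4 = -4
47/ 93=0.51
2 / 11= 0.18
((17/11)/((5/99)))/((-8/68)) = -2601/10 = -260.10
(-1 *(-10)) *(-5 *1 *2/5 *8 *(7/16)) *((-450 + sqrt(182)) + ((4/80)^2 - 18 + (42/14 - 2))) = 1307593/40 - 70 *sqrt(182) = 31745.47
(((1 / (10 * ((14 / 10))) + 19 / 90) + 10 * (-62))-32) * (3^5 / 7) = -5542857 / 245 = -22623.91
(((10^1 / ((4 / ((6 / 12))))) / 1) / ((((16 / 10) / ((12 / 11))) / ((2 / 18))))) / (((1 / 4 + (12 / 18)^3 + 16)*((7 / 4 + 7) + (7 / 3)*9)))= 450 / 2339183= 0.00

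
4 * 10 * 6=240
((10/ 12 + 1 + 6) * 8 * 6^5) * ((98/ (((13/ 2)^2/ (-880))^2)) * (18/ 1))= 10650665720217600/ 28561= 372909412143.05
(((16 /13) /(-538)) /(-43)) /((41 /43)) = 8 /143377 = 0.00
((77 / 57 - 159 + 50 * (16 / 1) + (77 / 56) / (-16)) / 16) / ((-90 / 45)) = -4685965 / 233472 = -20.07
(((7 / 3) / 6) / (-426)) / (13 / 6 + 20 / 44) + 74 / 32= 4089623 / 1768752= 2.31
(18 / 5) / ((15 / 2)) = 12 / 25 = 0.48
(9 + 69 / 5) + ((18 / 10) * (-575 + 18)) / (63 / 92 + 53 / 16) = -335418 / 1471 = -228.02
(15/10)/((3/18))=9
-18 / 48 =-3 / 8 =-0.38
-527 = -527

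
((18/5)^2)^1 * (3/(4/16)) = 3888/25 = 155.52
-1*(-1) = 1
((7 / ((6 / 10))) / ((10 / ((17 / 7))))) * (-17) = -48.17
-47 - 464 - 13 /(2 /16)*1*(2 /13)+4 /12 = -1580 /3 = -526.67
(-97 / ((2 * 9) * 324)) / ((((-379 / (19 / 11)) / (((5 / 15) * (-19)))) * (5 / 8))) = -35017 / 45588015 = -0.00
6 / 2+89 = 92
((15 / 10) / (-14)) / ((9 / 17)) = -17 / 84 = -0.20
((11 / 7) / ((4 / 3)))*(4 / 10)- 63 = -4377 / 70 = -62.53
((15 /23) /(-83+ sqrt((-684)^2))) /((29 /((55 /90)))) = 55 /2405202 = 0.00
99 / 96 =33 / 32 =1.03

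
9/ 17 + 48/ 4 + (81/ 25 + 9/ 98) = 15.86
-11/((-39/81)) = 297/13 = 22.85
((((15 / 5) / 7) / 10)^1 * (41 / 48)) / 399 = 41 / 446880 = 0.00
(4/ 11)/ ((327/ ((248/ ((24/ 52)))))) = 6448/ 10791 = 0.60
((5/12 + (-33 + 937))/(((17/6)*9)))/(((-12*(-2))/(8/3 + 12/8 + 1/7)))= 1964393/308448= 6.37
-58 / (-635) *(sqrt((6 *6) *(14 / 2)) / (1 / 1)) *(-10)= -696 *sqrt(7) / 127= -14.50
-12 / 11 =-1.09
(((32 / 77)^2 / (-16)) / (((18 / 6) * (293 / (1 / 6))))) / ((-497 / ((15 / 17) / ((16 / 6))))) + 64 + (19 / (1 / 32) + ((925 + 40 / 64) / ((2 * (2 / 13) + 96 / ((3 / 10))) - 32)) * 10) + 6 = 156256036484769993 / 220046241175376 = 710.11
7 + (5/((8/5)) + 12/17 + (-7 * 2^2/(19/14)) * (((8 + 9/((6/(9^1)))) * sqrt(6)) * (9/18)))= 1473/136- 4214 * sqrt(6)/19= -532.44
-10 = -10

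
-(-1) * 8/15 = 8/15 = 0.53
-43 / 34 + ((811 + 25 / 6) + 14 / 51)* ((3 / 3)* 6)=166307 / 34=4891.38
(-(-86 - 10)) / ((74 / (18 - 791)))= -37104 / 37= -1002.81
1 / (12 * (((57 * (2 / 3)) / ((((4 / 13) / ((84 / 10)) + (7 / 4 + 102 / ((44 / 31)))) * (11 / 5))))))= 884687 / 2489760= 0.36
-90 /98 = -45 /49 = -0.92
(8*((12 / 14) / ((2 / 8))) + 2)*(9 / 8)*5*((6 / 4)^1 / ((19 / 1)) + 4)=718425 / 1064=675.21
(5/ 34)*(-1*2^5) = -4.71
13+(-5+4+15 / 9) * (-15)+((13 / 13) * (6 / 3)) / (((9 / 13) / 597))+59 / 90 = 1728.32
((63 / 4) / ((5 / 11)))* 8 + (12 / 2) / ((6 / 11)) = 288.20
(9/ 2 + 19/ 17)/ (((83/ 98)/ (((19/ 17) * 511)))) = 90866531/ 23987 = 3788.16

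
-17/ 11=-1.55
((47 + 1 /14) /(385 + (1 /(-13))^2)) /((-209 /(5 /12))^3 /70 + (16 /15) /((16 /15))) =-69606875 /1026446845666292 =-0.00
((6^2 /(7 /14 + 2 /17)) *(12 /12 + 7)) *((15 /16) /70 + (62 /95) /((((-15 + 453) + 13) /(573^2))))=465116092074 /2099405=221546.62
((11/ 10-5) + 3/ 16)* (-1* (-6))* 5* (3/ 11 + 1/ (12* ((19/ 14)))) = -37.21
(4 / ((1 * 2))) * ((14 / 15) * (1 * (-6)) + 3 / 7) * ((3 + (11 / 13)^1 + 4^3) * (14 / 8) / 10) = -79821 / 650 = -122.80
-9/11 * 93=-837/11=-76.09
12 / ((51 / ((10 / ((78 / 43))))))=860 / 663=1.30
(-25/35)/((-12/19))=95/84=1.13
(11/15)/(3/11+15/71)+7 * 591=23465381/5670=4138.52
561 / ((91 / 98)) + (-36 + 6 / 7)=569.01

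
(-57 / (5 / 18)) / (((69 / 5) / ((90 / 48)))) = -2565 / 92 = -27.88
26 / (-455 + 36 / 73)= -1898 / 33179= -0.06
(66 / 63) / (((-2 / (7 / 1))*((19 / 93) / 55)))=-18755 / 19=-987.11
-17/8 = -2.12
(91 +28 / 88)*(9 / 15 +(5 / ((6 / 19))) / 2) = 1026599 / 1320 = 777.73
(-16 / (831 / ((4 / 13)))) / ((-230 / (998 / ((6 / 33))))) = 175648 / 1242345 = 0.14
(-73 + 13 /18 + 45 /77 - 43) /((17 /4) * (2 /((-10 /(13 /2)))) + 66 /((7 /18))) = -0.70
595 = 595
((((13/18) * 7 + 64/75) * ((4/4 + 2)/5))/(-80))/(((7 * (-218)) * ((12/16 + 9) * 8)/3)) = 2659/2380560000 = 0.00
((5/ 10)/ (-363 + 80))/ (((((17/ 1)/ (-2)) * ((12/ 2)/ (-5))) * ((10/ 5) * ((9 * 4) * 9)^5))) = -5/ 206130213927456768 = -0.00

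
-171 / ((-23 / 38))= 6498 / 23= 282.52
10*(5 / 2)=25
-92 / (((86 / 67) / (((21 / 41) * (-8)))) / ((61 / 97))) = 184.69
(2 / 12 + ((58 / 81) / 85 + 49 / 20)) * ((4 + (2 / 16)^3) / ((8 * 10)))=9875497 / 75202560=0.13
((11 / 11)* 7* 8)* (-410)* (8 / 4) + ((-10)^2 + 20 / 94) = -2153530 / 47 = -45819.79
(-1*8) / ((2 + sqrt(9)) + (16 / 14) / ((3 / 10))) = -168 / 185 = -0.91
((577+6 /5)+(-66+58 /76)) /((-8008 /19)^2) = 1851797 /641280640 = 0.00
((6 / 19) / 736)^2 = 9 / 48888064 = 0.00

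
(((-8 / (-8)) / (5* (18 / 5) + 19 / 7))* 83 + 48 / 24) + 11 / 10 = 2061 / 290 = 7.11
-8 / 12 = -2 / 3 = -0.67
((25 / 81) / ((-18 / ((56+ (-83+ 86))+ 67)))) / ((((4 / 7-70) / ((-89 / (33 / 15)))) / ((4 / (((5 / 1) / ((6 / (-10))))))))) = 43610 / 72171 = 0.60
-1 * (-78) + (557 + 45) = 680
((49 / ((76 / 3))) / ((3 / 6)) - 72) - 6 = -2817 / 38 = -74.13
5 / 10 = 1 / 2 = 0.50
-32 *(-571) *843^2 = 12984978528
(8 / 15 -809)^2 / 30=147064129 / 6750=21787.28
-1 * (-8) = 8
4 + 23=27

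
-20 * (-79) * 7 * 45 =497700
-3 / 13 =-0.23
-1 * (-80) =80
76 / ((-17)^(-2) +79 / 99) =1087218 / 11465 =94.83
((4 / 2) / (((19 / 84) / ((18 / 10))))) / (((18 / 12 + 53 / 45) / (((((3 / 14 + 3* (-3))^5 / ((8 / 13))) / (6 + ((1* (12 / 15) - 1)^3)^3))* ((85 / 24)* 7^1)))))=-4921561235806083984375 / 2355895298963584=-2089040.73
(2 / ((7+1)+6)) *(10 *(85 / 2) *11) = 4675 / 7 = 667.86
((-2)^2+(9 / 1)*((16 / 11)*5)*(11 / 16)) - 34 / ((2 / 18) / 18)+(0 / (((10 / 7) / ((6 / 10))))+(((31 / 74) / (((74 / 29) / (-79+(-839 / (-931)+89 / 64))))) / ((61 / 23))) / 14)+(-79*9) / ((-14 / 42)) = -926867158384873 / 278644814336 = -3326.34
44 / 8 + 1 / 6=17 / 3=5.67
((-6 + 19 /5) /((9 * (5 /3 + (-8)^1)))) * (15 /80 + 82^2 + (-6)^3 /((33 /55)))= 1120097 /4560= 245.64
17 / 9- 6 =-37 / 9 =-4.11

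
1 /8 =0.12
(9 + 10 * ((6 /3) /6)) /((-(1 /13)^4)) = -1056757 /3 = -352252.33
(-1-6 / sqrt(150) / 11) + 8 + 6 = 12.96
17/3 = 5.67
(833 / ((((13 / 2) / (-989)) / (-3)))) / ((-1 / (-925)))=4572295350 / 13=351715026.92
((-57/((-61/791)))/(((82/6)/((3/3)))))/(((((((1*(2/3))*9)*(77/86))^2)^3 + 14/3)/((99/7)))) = 36277866364160619/1140226519087659829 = 0.03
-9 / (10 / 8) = -36 / 5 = -7.20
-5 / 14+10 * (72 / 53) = 13.23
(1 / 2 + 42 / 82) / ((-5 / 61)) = -5063 / 410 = -12.35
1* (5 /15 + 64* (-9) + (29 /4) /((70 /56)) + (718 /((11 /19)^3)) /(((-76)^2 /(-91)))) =-100329769 /159720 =-628.16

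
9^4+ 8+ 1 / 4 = 6569.25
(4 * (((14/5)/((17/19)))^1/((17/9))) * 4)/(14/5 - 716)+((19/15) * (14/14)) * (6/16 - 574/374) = -204896551/136035768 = -1.51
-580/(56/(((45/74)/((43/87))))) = -567675/44548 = -12.74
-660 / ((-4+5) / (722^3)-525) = 248402251680 / 197592700199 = 1.26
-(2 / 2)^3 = -1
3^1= 3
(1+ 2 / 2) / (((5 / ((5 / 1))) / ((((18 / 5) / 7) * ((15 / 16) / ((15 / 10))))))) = 9 / 14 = 0.64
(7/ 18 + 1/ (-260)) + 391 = 915841/ 2340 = 391.39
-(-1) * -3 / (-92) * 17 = 51 / 92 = 0.55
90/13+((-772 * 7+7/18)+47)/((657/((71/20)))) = -67707937/3074760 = -22.02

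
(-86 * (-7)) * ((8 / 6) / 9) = 2408 / 27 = 89.19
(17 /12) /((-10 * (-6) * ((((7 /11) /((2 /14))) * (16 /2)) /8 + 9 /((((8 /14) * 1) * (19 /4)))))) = 3553 /1169280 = 0.00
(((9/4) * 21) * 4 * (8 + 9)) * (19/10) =61047/10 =6104.70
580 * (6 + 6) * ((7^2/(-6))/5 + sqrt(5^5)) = 377707.83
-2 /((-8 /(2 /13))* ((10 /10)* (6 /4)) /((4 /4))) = 1 /39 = 0.03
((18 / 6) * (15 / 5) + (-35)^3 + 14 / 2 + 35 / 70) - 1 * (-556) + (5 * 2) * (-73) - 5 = -86075 / 2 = -43037.50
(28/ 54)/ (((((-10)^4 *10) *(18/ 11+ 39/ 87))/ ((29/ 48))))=9251/ 6156000000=0.00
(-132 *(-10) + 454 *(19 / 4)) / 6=6953 / 12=579.42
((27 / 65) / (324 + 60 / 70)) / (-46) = -63 / 2266420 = -0.00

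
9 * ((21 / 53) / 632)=189 / 33496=0.01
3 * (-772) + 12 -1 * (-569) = -1735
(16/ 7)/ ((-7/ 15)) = -240/ 49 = -4.90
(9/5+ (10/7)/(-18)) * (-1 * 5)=-542/63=-8.60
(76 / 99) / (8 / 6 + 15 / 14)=1064 / 3333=0.32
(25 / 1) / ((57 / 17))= 425 / 57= 7.46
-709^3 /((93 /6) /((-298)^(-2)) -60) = -258.94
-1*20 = -20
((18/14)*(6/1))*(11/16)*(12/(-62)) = -891/868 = -1.03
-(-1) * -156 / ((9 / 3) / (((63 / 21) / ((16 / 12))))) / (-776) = 117 / 776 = 0.15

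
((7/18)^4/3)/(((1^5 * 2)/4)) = 2401/157464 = 0.02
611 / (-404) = -611 / 404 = -1.51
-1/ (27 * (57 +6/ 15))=-5/ 7749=-0.00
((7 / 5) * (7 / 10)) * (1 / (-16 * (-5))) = 49 / 4000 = 0.01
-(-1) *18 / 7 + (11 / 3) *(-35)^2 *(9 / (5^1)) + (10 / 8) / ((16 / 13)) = 3623687 / 448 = 8088.59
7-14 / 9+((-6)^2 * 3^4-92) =25465 / 9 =2829.44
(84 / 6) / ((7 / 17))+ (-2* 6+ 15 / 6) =49 / 2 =24.50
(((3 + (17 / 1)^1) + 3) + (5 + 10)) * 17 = 646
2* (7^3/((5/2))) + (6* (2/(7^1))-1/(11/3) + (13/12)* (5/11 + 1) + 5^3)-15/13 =6024971/15015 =401.26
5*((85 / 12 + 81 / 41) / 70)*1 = 4457 / 6888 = 0.65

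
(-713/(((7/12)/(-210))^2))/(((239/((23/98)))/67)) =-71197898400/11711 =-6079574.62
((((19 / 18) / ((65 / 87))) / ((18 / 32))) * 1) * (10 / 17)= 8816 / 5967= 1.48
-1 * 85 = -85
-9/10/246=-3/820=-0.00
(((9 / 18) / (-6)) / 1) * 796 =-199 / 3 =-66.33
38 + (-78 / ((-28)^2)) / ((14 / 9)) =208193 / 5488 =37.94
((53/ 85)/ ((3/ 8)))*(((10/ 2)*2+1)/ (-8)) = -2.29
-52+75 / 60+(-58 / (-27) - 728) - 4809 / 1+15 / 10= -603083 / 108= -5584.10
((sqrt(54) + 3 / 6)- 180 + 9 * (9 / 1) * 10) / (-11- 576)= -1.09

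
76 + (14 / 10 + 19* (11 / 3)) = 2206 / 15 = 147.07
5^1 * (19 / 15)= 19 / 3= 6.33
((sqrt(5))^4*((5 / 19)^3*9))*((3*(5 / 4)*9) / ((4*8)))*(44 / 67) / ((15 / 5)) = 13921875 / 14705696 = 0.95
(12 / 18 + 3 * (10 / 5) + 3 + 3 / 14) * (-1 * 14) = -415 / 3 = -138.33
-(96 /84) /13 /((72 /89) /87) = -9.45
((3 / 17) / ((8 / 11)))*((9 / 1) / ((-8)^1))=-297 / 1088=-0.27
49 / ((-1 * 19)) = -49 / 19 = -2.58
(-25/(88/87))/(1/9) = -19575/88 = -222.44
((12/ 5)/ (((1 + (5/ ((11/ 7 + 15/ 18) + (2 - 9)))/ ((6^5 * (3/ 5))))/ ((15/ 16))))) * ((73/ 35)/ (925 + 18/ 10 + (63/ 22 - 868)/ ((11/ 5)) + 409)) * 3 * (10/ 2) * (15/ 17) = 0.07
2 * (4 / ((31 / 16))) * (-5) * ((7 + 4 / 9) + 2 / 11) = -483200 / 3069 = -157.45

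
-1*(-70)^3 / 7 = 49000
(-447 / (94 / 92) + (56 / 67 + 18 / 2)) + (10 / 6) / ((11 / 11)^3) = -4024298 / 9447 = -425.99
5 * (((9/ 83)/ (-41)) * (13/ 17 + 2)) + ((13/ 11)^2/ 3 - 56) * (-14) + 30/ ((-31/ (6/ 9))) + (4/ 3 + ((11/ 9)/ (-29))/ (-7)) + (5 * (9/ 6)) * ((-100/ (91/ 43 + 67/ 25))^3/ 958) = 1150492177267738929243966349/ 1626862088750840429765508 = 707.18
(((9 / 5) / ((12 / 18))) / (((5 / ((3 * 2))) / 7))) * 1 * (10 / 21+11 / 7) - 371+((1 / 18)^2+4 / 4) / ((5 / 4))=-655609 / 2025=-323.76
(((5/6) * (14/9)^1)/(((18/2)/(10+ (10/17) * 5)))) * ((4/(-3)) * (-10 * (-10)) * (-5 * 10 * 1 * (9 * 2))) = 308000000/1377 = 223674.66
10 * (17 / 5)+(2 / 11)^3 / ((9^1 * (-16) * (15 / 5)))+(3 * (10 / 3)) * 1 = 3162455 / 71874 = 44.00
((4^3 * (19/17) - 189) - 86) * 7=-24213/17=-1424.29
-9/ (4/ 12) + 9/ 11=-288/ 11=-26.18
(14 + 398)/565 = 412/565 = 0.73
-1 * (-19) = 19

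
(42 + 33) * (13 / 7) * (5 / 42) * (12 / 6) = 1625 / 49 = 33.16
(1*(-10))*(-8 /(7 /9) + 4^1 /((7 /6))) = 480 /7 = 68.57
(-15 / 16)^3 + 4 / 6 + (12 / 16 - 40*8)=-3924877 / 12288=-319.41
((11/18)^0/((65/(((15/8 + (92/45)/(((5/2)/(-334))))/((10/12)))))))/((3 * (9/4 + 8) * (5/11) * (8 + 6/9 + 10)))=-5371003/279825000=-0.02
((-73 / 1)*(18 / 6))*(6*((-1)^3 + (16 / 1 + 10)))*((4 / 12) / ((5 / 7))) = -15330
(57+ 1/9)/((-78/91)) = -1799/27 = -66.63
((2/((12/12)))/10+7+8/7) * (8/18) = 1168/315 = 3.71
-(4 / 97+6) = -586 / 97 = -6.04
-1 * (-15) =15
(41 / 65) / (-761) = -41 / 49465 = -0.00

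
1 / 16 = 0.06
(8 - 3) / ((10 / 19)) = 19 / 2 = 9.50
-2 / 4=-0.50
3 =3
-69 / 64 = -1.08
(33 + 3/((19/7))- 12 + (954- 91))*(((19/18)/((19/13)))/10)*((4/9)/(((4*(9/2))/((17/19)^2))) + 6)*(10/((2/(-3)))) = -9620635726/1666737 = -5772.14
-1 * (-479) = 479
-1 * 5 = -5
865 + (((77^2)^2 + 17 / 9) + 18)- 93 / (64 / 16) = 35153902.64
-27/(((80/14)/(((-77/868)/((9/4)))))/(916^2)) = 24227742/155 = 156308.01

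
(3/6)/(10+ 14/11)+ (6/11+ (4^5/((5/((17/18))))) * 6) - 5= 47308559/40920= 1156.12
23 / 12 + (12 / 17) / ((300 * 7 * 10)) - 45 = -7690369 / 178500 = -43.08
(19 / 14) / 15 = 19 / 210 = 0.09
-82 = -82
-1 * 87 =-87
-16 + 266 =250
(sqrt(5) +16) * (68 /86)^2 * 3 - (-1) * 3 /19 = 3468 * sqrt(5) /1849 +1059819 /35131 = 34.36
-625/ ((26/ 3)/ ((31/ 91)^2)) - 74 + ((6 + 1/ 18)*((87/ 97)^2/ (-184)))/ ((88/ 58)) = -1351217851580869/ 16400991390784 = -82.39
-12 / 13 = -0.92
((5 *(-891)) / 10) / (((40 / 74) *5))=-32967 / 200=-164.84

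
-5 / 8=-0.62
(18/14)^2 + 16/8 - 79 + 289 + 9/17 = 178414/833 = 214.18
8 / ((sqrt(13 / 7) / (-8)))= -64 * sqrt(91) / 13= -46.96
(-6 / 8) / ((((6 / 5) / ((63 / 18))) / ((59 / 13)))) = -9.93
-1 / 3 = -0.33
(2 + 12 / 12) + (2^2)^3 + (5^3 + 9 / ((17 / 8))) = 3336 / 17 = 196.24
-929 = -929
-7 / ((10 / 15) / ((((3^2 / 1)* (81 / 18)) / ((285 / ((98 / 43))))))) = -27783 / 8170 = -3.40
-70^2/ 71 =-4900/ 71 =-69.01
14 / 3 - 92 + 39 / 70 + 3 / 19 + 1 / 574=-7084801 / 81795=-86.62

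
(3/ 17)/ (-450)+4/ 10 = 1019/ 2550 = 0.40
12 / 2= 6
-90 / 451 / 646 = -45 / 145673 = -0.00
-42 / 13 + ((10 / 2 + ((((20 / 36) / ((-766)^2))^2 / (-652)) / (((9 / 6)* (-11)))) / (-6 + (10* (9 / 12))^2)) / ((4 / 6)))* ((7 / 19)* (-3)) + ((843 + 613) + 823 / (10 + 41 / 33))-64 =446268512044654841557819039 / 306991289122661122931952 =1453.68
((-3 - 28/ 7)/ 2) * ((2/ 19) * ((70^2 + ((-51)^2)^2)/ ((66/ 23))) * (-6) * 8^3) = 558072965632/ 209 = 2670205577.19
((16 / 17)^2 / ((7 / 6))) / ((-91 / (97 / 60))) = -12416 / 920465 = -0.01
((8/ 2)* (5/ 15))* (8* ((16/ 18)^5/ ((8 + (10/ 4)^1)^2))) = 0.05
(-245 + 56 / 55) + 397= 8416 / 55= 153.02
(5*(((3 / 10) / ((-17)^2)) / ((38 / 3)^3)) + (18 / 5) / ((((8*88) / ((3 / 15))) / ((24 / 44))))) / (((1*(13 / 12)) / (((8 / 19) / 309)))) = 107531604 / 152552104265275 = 0.00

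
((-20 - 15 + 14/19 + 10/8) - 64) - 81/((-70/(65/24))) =-199775/2128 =-93.88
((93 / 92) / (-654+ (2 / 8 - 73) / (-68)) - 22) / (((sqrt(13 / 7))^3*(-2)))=14978401*sqrt(91) / 32872359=4.35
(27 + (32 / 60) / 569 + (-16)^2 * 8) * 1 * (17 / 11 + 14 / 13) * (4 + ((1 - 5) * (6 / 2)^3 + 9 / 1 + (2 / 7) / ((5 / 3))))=-41985665305 / 81367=-516003.60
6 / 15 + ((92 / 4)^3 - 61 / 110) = 1338353 / 110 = 12166.85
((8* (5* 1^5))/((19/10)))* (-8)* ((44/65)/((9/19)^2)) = -535040/1053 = -508.11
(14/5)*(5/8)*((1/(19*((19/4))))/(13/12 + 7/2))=84/19855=0.00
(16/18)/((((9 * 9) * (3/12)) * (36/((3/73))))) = 8/159651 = 0.00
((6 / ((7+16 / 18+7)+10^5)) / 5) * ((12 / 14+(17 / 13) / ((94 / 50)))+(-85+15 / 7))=-1341279 / 1374954685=-0.00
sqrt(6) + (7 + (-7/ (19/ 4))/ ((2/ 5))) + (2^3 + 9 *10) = sqrt(6) + 1925/ 19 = 103.77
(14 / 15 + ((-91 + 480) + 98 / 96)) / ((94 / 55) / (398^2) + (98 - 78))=40872944519 / 2090933928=19.55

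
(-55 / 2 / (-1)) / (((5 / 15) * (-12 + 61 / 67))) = -11055 / 1486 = -7.44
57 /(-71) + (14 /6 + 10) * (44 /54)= 53177 /5751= 9.25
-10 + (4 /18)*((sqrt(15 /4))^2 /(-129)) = -7745 /774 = -10.01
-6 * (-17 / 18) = 17 / 3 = 5.67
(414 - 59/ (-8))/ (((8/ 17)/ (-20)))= -286535/ 16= -17908.44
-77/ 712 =-0.11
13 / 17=0.76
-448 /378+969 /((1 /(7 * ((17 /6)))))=1037735 /54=19217.31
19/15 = 1.27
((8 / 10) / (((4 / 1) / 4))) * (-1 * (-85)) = 68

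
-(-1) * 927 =927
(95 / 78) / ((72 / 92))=2185 / 1404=1.56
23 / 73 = 0.32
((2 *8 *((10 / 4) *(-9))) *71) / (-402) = 4260 / 67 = 63.58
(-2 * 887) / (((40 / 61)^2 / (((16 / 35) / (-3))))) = 3300527 / 5250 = 628.67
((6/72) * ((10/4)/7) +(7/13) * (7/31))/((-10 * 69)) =-10247/46715760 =-0.00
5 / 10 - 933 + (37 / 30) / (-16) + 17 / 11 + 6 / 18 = -1638029 / 1760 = -930.70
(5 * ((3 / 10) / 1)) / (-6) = -1 / 4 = -0.25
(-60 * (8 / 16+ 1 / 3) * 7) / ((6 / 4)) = -700 / 3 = -233.33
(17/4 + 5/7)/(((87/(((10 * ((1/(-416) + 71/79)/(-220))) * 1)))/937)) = -1278856017/587082496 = -2.18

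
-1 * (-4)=4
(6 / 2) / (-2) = -3 / 2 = -1.50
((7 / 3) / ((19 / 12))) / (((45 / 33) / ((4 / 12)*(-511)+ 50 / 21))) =-155188 / 855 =-181.51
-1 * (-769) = 769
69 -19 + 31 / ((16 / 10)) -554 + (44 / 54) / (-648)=-8479021 / 17496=-484.63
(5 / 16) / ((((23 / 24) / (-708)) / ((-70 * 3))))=1115100 / 23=48482.61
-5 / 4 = -1.25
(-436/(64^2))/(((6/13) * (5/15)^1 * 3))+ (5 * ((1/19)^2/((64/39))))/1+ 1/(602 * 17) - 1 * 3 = -3.22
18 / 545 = 0.03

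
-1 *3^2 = -9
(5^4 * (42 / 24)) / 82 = 4375 / 328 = 13.34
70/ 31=2.26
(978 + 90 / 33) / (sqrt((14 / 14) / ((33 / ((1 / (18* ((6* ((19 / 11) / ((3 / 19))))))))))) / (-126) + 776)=154958832* sqrt(3) / 4100040770208757 + 5181729127110144 / 4100040770208757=1.26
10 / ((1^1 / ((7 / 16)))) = 35 / 8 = 4.38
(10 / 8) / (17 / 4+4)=5 / 33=0.15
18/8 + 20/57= 593/228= 2.60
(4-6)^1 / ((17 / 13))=-26 / 17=-1.53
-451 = -451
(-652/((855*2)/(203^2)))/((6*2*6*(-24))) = 6717067/738720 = 9.09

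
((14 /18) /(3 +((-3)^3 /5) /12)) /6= 70 /1377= 0.05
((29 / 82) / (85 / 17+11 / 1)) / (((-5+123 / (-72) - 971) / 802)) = -34887 / 1924130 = -0.02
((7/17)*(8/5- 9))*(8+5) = -3367/85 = -39.61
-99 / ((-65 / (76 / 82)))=3762 / 2665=1.41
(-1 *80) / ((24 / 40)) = -400 / 3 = -133.33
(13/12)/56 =0.02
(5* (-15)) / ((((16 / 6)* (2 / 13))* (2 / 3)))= -8775 / 32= -274.22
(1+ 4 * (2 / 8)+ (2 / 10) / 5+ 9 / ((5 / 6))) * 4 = 1284 / 25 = 51.36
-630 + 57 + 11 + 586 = 24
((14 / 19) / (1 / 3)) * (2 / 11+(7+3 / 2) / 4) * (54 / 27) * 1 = 4263 / 418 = 10.20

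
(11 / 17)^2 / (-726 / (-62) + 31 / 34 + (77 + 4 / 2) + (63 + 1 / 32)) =120032 / 44337071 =0.00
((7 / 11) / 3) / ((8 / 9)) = 21 / 88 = 0.24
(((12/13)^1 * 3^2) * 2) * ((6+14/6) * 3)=5400/13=415.38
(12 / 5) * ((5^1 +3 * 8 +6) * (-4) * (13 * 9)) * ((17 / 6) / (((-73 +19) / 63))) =129948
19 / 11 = 1.73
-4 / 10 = -2 / 5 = -0.40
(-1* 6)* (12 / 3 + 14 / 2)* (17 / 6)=-187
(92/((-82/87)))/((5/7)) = -28014/205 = -136.65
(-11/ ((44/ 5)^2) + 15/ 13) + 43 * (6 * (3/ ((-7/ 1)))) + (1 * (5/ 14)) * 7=-1714667/ 16016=-107.06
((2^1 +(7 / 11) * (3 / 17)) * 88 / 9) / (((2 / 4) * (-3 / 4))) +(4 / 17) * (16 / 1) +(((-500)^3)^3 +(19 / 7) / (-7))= -1953125000000000000000052.00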